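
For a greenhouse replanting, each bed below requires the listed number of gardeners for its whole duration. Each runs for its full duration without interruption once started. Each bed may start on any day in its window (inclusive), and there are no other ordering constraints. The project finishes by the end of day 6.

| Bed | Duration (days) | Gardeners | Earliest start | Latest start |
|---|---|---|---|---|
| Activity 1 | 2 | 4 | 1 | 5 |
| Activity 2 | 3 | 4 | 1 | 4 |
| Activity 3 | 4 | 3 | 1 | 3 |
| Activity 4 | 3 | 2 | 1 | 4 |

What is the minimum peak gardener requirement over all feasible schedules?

7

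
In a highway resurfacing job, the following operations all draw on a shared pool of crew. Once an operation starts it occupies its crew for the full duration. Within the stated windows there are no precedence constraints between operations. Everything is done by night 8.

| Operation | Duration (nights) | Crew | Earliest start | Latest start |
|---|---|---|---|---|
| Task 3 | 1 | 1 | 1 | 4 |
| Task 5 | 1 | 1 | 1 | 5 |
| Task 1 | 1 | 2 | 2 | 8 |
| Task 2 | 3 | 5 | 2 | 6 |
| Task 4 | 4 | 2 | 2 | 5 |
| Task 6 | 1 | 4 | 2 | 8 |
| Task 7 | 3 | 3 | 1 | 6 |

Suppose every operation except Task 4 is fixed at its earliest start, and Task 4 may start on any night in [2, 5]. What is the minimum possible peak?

14

Task 4@2: n1:5  n2:16  n3:10  n4:7  n5:2  n6:0  n7:0  n8:0 → peak 16
Task 4@3: n1:5  n2:14  n3:10  n4:7  n5:2  n6:2  n7:0  n8:0 → peak 14
Task 4@4: n1:5  n2:14  n3:8  n4:7  n5:2  n6:2  n7:2  n8:0 → peak 14
Task 4@5: n1:5  n2:14  n3:8  n4:5  n5:2  n6:2  n7:2  n8:2 → peak 14
Best is Task 4@3, peak 14.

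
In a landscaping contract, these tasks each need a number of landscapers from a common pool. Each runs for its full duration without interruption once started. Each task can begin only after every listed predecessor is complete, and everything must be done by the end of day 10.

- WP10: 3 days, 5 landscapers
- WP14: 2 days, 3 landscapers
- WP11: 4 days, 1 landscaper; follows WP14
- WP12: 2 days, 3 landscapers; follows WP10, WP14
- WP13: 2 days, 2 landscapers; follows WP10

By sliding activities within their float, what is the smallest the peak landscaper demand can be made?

Early-start (WP10@1, WP14@1, WP11@3, WP12@4, WP13@4) gives peak 8: d1:8  d2:8  d3:6  d4:6  d5:6  d6:1  d7:0  d8:0  d9:0  d10:0.
Shift WP14→4, WP11→6, WP12→6.
Schedule WP10@1, WP14@4, WP11@6, WP12@6, WP13@4: d1:5  d2:5  d3:5  d4:5  d5:5  d6:4  d7:4  d8:1  d9:1  d10:0 — peak 5.

5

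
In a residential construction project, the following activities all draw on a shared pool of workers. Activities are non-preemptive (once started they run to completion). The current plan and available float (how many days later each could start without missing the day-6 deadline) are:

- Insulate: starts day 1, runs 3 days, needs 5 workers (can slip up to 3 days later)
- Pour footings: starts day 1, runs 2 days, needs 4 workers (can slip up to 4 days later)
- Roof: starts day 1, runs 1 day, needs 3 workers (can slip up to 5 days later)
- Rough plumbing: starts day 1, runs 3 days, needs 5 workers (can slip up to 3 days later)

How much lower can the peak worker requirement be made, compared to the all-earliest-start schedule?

8

Early-start peak: d1:17  d2:14  d3:10  d4:0  d5:0  d6:0 ⇒ 17.
Leveled (Insulate@1, Pour footings@1, Roof@3, Rough plumbing@4): d1:9  d2:9  d3:8  d4:5  d5:5  d6:5 ⇒ 9.
Reduction 17 − 9 = 8.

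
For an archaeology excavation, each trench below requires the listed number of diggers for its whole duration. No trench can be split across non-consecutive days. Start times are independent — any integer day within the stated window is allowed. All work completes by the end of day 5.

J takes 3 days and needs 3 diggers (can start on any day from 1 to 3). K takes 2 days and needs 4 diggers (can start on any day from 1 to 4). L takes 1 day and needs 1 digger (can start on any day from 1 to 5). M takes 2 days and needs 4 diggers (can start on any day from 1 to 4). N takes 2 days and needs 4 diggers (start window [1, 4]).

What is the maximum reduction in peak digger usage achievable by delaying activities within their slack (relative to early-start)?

8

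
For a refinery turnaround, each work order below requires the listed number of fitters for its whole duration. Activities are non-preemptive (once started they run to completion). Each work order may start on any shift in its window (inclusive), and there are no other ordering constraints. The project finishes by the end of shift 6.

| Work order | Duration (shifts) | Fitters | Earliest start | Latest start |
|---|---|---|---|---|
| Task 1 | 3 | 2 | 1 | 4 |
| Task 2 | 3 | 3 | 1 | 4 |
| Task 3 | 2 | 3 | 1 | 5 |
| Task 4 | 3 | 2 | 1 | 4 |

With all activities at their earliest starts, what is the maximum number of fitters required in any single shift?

10

Early-start schedule: Task 1@1, Task 2@1, Task 3@1, Task 4@1.
Load per shift: shift 1: 10, shift 2: 10, shift 3: 7, shift 4: 0, shift 5: 0, shift 6: 0.
Peak is 10.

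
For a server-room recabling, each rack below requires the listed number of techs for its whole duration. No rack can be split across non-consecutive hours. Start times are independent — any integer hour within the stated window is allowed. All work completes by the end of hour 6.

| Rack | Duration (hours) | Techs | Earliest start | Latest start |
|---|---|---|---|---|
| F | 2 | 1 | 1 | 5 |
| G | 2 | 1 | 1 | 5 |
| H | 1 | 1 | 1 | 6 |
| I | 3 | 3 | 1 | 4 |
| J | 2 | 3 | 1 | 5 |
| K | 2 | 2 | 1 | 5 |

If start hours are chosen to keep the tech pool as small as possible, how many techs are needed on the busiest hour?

Early-start (F@1, G@1, H@1, I@1, J@1, K@1) gives peak 11: h1:11  h2:10  h3:3  h4:0  h5:0  h6:0.
Shift I→2, J→5, K→3.
Schedule F@1, G@1, H@1, I@2, J@5, K@3: h1:3  h2:5  h3:5  h4:5  h5:3  h6:3 — peak 5.

5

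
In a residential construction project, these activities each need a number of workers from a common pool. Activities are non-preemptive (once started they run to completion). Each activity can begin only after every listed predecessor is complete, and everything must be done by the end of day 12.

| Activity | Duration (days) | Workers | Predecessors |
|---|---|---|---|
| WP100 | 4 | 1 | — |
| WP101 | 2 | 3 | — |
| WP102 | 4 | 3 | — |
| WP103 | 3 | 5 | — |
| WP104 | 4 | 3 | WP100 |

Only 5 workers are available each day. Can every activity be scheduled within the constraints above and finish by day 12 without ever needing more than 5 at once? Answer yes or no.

The minimum achievable peak is 6; 5 < 6, so no feasible schedule stays within the cap.

no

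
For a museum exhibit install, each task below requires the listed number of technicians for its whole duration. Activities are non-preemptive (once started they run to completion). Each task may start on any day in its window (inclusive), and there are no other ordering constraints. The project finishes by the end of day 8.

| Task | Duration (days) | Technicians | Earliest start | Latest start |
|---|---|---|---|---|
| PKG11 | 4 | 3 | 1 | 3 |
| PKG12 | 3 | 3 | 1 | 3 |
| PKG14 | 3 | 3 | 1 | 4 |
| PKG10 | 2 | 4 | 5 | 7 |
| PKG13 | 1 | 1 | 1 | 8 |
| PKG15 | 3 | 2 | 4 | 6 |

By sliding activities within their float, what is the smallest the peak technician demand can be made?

6

Early-start (PKG11@1, PKG12@1, PKG14@1, PKG10@5, PKG13@1, PKG15@4) gives peak 10: d1:10  d2:9  d3:9  d4:5  d5:6  d6:6  d7:0  d8:0.
Shift PKG14→4, PKG10→7, PKG13→5, PKG15→5.
Schedule PKG11@1, PKG12@1, PKG14@4, PKG10@7, PKG13@5, PKG15@5: d1:6  d2:6  d3:6  d4:6  d5:6  d6:5  d7:6  d8:4 — peak 6.
Total technician-days = 45 over 8 days ⇒ peak ≥ ⌈45/8⌉ = 6, so 6 is optimal.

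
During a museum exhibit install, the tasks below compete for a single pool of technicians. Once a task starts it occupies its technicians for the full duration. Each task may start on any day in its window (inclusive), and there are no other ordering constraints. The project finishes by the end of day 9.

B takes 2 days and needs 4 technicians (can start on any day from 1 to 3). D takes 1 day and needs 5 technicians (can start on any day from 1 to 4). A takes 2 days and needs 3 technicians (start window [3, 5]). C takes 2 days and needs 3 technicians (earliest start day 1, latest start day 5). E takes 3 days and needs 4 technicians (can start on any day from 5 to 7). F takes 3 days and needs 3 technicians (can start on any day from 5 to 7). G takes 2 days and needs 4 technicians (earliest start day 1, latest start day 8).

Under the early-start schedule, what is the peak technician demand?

Early-start schedule: B@1, D@1, A@3, C@1, E@5, F@5, G@1.
Load per day: day 1: 16, day 2: 11, day 3: 3, day 4: 3, day 5: 7, day 6: 7, day 7: 7, day 8: 0, day 9: 0.
Peak is 16.

16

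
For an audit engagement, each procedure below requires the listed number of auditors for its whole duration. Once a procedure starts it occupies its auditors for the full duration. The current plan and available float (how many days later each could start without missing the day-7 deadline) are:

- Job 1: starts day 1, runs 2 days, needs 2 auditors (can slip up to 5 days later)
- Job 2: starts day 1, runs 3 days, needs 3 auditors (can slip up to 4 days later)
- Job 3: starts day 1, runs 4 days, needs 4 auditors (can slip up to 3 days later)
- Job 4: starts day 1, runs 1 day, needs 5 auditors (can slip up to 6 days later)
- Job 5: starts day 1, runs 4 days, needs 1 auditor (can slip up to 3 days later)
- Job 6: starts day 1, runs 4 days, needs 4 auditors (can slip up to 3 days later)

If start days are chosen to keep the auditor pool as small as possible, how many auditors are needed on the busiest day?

Early-start (Job 1@1, Job 2@1, Job 3@1, Job 4@1, Job 5@1, Job 6@1) gives peak 19: d1:19  d2:14  d3:12  d4:9  d5:0  d6:0  d7:0.
Shift Job 4→7, Job 5→3, Job 6→4.
Schedule Job 1@1, Job 2@1, Job 3@1, Job 4@7, Job 5@3, Job 6@4: d1:9  d2:9  d3:8  d4:9  d5:5  d6:5  d7:9 — peak 9.

9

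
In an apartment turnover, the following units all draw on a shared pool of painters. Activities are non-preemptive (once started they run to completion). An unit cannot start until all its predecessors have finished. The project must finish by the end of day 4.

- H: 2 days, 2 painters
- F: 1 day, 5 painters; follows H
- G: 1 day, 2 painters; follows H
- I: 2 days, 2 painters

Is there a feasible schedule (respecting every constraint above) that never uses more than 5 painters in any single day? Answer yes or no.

Schedule H@1, F@3, G@4, I@1: d1:4  d2:4  d3:5  d4:2 — peak 5 ≤ 5.

yes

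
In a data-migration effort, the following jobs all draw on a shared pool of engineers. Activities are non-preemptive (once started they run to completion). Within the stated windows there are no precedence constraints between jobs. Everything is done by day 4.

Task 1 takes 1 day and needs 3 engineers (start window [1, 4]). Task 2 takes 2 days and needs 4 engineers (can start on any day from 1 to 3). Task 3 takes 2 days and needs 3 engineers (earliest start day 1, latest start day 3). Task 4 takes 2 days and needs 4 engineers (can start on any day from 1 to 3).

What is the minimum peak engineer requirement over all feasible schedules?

7

Early-start (Task 1@1, Task 2@1, Task 3@1, Task 4@1) gives peak 14: d1:14  d2:11  d3:0  d4:0.
Shift Task 3→2, Task 4→3.
Schedule Task 1@1, Task 2@1, Task 3@2, Task 4@3: d1:7  d2:7  d3:7  d4:4 — peak 7.
Total engineer-days = 25 over 4 days ⇒ peak ≥ ⌈25/4⌉ = 7, so 7 is optimal.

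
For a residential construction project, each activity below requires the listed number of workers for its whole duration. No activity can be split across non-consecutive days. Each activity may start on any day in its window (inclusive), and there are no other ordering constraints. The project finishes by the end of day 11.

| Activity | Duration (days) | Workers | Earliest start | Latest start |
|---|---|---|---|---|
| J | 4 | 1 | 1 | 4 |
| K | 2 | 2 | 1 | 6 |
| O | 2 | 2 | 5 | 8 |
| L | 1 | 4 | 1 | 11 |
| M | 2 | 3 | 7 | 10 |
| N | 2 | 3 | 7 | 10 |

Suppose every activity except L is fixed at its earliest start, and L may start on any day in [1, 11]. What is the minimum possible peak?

L@1: d1:7  d2:3  d3:1  d4:1  d5:2  d6:2  d7:6  d8:6  d9:0  d10:0  d11:0 → peak 7
L@2: d1:3  d2:7  d3:1  d4:1  d5:2  d6:2  d7:6  d8:6  d9:0  d10:0  d11:0 → peak 7
L@3: d1:3  d2:3  d3:5  d4:1  d5:2  d6:2  d7:6  d8:6  d9:0  d10:0  d11:0 → peak 6
L@4: d1:3  d2:3  d3:1  d4:5  d5:2  d6:2  d7:6  d8:6  d9:0  d10:0  d11:0 → peak 6
L@5: d1:3  d2:3  d3:1  d4:1  d5:6  d6:2  d7:6  d8:6  d9:0  d10:0  d11:0 → peak 6
L@6: d1:3  d2:3  d3:1  d4:1  d5:2  d6:6  d7:6  d8:6  d9:0  d10:0  d11:0 → peak 6
L@7: d1:3  d2:3  d3:1  d4:1  d5:2  d6:2  d7:10  d8:6  d9:0  d10:0  d11:0 → peak 10
L@8: d1:3  d2:3  d3:1  d4:1  d5:2  d6:2  d7:6  d8:10  d9:0  d10:0  d11:0 → peak 10
L@9: d1:3  d2:3  d3:1  d4:1  d5:2  d6:2  d7:6  d8:6  d9:4  d10:0  d11:0 → peak 6
L@10: d1:3  d2:3  d3:1  d4:1  d5:2  d6:2  d7:6  d8:6  d9:0  d10:4  d11:0 → peak 6
L@11: d1:3  d2:3  d3:1  d4:1  d5:2  d6:2  d7:6  d8:6  d9:0  d10:0  d11:4 → peak 6
Best is L@3, peak 6.

6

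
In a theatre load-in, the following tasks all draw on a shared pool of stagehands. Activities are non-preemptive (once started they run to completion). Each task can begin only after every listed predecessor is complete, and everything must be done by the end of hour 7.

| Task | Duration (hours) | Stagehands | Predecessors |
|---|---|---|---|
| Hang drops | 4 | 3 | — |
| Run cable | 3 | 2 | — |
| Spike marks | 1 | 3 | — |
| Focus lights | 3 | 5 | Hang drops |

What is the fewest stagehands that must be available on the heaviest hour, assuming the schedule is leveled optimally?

Early-start (Hang drops@1, Run cable@1, Spike marks@1, Focus lights@5) gives peak 8: h1:8  h2:5  h3:5  h4:3  h5:5  h6:5  h7:5.
Shift Spike marks→4.
Schedule Hang drops@1, Run cable@1, Spike marks@4, Focus lights@5: h1:5  h2:5  h3:5  h4:6  h5:5  h6:5  h7:5 — peak 6.
Total stagehand-hours = 36 over 7 hours ⇒ peak ≥ ⌈36/7⌉ = 6, so 6 is optimal.

6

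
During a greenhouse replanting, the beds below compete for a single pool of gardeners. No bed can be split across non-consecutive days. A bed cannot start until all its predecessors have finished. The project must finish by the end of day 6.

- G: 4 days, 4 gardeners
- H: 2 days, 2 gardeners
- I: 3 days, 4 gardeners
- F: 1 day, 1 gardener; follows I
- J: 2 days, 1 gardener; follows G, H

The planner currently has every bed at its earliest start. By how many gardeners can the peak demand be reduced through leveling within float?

2

Early-start peak: d1:10  d2:10  d3:8  d4:5  d5:1  d6:1 ⇒ 10.
Leveled (G@1, H@1, I@3, F@6, J@5): d1:6  d2:6  d3:8  d4:8  d5:5  d6:2 ⇒ 8.
Reduction 10 − 8 = 2.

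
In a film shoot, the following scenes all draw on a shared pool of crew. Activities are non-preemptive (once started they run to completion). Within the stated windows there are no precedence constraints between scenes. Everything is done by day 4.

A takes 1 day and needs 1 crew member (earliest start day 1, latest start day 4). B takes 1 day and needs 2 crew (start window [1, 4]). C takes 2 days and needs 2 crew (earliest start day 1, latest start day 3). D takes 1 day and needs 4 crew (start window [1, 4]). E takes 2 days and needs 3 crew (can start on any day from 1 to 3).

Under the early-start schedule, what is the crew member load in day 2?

5

At early start, day 2 has: C, E.
Demand: 2 + 3 = 5.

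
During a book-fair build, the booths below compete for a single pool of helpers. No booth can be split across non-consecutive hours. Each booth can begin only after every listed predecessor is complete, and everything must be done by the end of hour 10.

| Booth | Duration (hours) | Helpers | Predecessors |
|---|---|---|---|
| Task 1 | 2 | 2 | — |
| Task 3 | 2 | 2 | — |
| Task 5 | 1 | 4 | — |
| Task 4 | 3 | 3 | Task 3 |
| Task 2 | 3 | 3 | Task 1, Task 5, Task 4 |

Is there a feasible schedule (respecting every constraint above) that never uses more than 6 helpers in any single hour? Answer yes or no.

Schedule Task 1@1, Task 3@1, Task 5@3, Task 4@4, Task 2@7: h1:4  h2:4  h3:4  h4:3  h5:3  h6:3  h7:3  h8:3  h9:3  h10:0 — peak 4 ≤ 6.

yes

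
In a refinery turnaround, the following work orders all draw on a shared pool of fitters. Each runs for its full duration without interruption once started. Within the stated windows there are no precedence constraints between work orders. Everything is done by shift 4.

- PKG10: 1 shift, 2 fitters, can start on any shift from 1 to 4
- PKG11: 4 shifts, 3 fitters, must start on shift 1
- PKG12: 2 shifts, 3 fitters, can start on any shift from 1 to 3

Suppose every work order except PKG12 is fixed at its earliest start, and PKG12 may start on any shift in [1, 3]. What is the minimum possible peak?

PKG12@1: s1:8  s2:6  s3:3  s4:3 → peak 8
PKG12@2: s1:5  s2:6  s3:6  s4:3 → peak 6
PKG12@3: s1:5  s2:3  s3:6  s4:6 → peak 6
Best is PKG12@2, peak 6.

6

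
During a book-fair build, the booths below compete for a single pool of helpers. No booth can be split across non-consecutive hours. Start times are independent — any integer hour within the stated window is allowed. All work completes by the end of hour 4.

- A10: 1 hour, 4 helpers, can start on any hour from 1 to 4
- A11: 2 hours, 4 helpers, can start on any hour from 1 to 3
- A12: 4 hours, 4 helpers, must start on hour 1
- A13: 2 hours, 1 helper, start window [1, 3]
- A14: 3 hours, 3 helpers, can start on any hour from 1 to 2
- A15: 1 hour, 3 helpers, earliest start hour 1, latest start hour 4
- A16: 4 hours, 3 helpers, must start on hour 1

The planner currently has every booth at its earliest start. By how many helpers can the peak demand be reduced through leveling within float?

8

Early-start peak: h1:22  h2:15  h3:10  h4:7 ⇒ 22.
Leveled (A10@1, A11@3, A12@1, A13@1, A14@2, A15@2, A16@1): h1:12  h2:14  h3:14  h4:14 ⇒ 14.
Reduction 22 − 14 = 8.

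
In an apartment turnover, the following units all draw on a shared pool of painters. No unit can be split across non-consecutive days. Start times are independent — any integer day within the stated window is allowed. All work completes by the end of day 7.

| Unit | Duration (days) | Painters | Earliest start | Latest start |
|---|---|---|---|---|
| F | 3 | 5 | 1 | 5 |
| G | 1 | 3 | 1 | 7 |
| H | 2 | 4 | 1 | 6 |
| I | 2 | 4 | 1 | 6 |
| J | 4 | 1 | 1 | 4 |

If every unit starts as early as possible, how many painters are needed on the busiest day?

Early-start schedule: F@1, G@1, H@1, I@1, J@1.
Load per day: day 1: 17, day 2: 14, day 3: 6, day 4: 1, day 5: 0, day 6: 0, day 7: 0.
Peak is 17.

17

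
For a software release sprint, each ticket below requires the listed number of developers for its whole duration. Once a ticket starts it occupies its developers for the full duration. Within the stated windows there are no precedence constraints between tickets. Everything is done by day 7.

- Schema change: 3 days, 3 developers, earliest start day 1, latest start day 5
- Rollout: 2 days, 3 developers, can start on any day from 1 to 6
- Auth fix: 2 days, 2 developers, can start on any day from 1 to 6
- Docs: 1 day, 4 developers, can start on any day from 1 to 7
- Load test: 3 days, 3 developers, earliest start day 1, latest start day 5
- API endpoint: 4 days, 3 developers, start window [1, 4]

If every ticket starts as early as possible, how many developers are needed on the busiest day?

18

Early-start schedule: Schema change@1, Rollout@1, Auth fix@1, Docs@1, Load test@1, API endpoint@1.
Load per day: day 1: 18, day 2: 14, day 3: 9, day 4: 3, day 5: 0, day 6: 0, day 7: 0.
Peak is 18.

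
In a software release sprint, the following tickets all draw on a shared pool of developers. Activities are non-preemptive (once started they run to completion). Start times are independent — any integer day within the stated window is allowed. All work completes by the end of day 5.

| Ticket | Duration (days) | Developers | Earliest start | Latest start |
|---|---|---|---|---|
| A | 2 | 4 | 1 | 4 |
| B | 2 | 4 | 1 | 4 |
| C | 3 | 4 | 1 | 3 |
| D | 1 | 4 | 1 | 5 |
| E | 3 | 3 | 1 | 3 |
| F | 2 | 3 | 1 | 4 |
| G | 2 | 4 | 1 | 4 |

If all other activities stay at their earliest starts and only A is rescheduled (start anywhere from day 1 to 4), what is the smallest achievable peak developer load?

22

A@1: d1:26  d2:22  d3:7  d4:0  d5:0 → peak 26
A@2: d1:22  d2:22  d3:11  d4:0  d5:0 → peak 22
A@3: d1:22  d2:18  d3:11  d4:4  d5:0 → peak 22
A@4: d1:22  d2:18  d3:7  d4:4  d5:4 → peak 22
Best is A@2, peak 22.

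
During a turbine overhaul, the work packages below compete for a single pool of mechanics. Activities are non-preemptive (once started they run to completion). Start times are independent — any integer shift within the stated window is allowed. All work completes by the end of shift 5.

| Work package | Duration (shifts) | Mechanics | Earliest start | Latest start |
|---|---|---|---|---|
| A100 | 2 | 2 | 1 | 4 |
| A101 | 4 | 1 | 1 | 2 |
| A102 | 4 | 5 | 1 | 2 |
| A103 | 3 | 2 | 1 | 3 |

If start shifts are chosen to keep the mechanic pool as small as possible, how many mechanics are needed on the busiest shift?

Early-start (A100@1, A101@1, A102@1, A103@1) gives peak 10: s1:10  s2:10  s3:8  s4:6  s5:0.
Shift A103→3.
Schedule A100@1, A101@1, A102@1, A103@3: s1:8  s2:8  s3:8  s4:8  s5:2 — peak 8.

8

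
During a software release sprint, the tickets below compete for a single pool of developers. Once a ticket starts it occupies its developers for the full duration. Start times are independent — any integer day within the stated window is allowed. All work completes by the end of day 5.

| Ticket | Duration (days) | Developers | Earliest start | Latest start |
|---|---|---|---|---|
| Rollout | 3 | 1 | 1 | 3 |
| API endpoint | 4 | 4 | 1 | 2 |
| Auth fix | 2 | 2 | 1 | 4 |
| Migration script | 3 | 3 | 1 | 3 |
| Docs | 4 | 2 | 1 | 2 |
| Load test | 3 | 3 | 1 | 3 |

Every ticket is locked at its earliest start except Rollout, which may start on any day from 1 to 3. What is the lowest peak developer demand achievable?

14

Rollout@1: d1:15  d2:15  d3:13  d4:6  d5:0 → peak 15
Rollout@2: d1:14  d2:15  d3:13  d4:7  d5:0 → peak 15
Rollout@3: d1:14  d2:14  d3:13  d4:7  d5:1 → peak 14
Best is Rollout@3, peak 14.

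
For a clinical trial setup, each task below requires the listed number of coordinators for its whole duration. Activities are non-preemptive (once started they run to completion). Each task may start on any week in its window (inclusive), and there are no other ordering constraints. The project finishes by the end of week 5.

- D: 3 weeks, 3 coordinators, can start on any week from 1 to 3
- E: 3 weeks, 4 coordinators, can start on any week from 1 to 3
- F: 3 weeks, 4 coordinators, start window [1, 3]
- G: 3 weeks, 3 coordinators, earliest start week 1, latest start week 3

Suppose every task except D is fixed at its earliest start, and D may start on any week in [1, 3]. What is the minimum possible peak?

D@1: w1:14  w2:14  w3:14  w4:0  w5:0 → peak 14
D@2: w1:11  w2:14  w3:14  w4:3  w5:0 → peak 14
D@3: w1:11  w2:11  w3:14  w4:3  w5:3 → peak 14
Best is D@1, peak 14.

14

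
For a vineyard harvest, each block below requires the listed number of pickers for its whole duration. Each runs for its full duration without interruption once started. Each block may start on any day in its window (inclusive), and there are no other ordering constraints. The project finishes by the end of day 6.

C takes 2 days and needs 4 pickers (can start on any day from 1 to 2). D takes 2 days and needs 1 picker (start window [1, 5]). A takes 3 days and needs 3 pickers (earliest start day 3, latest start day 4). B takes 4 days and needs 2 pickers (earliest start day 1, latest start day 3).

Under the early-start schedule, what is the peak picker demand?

7

Early-start schedule: C@1, D@1, A@3, B@1.
Load per day: day 1: 7, day 2: 7, day 3: 5, day 4: 5, day 5: 3, day 6: 0.
Peak is 7.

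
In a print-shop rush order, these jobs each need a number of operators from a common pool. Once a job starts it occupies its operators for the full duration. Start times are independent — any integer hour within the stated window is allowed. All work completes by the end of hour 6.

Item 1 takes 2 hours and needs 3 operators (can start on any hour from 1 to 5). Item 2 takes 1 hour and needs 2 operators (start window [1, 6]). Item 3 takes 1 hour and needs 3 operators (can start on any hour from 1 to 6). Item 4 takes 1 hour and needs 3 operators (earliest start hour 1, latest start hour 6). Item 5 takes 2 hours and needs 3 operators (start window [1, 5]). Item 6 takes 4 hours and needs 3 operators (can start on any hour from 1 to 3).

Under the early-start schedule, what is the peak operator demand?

Early-start schedule: Item 1@1, Item 2@1, Item 3@1, Item 4@1, Item 5@1, Item 6@1.
Load per hour: hour 1: 17, hour 2: 9, hour 3: 3, hour 4: 3, hour 5: 0, hour 6: 0.
Peak is 17.

17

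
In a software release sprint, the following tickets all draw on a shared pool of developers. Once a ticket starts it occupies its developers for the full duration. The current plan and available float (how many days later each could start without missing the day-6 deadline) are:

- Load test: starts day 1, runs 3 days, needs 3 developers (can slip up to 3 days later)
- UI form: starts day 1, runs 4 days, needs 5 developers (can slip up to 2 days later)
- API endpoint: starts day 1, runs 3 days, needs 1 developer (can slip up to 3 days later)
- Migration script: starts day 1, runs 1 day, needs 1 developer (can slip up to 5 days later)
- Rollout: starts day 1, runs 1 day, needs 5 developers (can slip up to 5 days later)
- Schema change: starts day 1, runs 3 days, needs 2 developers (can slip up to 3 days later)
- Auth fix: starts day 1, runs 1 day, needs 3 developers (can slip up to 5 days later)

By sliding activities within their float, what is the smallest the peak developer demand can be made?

Early-start (Load test@1, UI form@1, API endpoint@1, Migration script@1, Rollout@1, Schema change@1, Auth fix@1) gives peak 20: d1:20  d2:11  d3:11  d4:5  d5:0  d6:0.
Shift API endpoint→4, Migration script→5, Rollout→6, Schema change→4, Auth fix→5.
Schedule Load test@1, UI form@1, API endpoint@4, Migration script@5, Rollout@6, Schema change@4, Auth fix@5: d1:8  d2:8  d3:8  d4:8  d5:7  d6:8 — peak 8.
Total developer-days = 47 over 6 days ⇒ peak ≥ ⌈47/6⌉ = 8, so 8 is optimal.

8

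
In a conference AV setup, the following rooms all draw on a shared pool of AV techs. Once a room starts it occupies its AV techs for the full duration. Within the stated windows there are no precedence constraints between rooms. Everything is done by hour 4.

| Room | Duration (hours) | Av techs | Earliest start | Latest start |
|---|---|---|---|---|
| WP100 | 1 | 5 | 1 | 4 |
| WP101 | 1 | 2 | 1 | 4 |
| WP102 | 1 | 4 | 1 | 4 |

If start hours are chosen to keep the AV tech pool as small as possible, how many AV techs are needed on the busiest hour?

Early-start (WP100@1, WP101@1, WP102@1) gives peak 11: h1:11  h2:0  h3:0  h4:0.
Shift WP101→2, WP102→3.
Schedule WP100@1, WP101@2, WP102@3: h1:5  h2:2  h3:4  h4:0 — peak 5.

5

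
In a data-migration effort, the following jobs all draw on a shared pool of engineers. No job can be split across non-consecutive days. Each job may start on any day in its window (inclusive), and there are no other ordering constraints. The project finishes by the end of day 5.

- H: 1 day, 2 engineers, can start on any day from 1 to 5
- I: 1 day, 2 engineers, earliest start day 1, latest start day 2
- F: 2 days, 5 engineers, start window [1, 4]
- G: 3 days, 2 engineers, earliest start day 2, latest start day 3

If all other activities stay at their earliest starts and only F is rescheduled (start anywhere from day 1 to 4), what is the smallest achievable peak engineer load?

7

F@1: d1:9  d2:7  d3:2  d4:2  d5:0 → peak 9
F@2: d1:4  d2:7  d3:7  d4:2  d5:0 → peak 7
F@3: d1:4  d2:2  d3:7  d4:7  d5:0 → peak 7
F@4: d1:4  d2:2  d3:2  d4:7  d5:5 → peak 7
Best is F@2, peak 7.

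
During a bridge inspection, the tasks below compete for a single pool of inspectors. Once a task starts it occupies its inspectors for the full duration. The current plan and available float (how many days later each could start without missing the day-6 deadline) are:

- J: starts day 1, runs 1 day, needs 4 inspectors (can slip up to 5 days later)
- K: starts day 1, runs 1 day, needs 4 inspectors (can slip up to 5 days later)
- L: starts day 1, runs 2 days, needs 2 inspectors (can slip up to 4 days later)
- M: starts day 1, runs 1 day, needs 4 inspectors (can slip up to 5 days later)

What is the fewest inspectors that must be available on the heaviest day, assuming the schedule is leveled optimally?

Early-start (J@1, K@1, L@1, M@1) gives peak 14: d1:14  d2:2  d3:0  d4:0  d5:0  d6:0.
Shift K→2, L→3, M→5.
Schedule J@1, K@2, L@3, M@5: d1:4  d2:4  d3:2  d4:2  d5:4  d6:0 — peak 4.

4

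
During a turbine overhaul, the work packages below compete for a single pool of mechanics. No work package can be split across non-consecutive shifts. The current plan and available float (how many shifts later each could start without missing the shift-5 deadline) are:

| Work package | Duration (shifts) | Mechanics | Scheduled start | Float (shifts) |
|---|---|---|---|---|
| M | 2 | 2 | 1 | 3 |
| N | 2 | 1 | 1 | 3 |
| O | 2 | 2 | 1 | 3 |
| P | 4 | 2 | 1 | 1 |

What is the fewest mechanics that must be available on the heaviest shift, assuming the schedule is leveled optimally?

Early-start (M@1, N@1, O@1, P@1) gives peak 7: s1:7  s2:7  s3:2  s4:2  s5:0.
Shift O→3.
Schedule M@1, N@1, O@3, P@1: s1:5  s2:5  s3:4  s4:4  s5:0 — peak 5.

5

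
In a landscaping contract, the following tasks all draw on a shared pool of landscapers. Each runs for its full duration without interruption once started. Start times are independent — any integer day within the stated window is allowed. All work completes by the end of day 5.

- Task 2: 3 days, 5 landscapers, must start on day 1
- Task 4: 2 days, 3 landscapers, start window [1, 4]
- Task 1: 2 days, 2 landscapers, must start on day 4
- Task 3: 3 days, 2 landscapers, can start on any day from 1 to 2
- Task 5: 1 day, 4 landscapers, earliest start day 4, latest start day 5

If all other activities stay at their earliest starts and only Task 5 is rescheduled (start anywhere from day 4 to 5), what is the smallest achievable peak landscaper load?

Task 5@4: d1:10  d2:10  d3:7  d4:6  d5:2 → peak 10
Task 5@5: d1:10  d2:10  d3:7  d4:2  d5:6 → peak 10
Best is Task 5@4, peak 10.

10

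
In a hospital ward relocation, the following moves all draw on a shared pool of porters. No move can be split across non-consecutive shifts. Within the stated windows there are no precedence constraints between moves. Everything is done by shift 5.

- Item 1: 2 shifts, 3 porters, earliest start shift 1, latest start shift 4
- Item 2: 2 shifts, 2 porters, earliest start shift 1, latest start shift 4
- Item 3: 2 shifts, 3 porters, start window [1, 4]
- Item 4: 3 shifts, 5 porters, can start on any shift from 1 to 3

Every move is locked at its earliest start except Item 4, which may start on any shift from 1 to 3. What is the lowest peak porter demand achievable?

8

Item 4@1: s1:13  s2:13  s3:5  s4:0  s5:0 → peak 13
Item 4@2: s1:8  s2:13  s3:5  s4:5  s5:0 → peak 13
Item 4@3: s1:8  s2:8  s3:5  s4:5  s5:5 → peak 8
Best is Item 4@3, peak 8.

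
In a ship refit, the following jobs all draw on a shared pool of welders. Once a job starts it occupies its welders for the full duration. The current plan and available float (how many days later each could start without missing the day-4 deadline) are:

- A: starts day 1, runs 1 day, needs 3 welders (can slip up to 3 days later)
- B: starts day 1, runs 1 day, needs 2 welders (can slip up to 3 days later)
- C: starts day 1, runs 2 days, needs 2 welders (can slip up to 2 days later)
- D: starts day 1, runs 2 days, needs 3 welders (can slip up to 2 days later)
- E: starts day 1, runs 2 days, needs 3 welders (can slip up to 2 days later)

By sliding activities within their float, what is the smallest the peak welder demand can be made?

Early-start (A@1, B@1, C@1, D@1, E@1) gives peak 13: d1:13  d2:8  d3:0  d4:0.
Shift B→2, D→3, E→3.
Schedule A@1, B@2, C@1, D@3, E@3: d1:5  d2:4  d3:6  d4:6 — peak 6.
Total welder-days = 21 over 4 days ⇒ peak ≥ ⌈21/4⌉ = 6, so 6 is optimal.

6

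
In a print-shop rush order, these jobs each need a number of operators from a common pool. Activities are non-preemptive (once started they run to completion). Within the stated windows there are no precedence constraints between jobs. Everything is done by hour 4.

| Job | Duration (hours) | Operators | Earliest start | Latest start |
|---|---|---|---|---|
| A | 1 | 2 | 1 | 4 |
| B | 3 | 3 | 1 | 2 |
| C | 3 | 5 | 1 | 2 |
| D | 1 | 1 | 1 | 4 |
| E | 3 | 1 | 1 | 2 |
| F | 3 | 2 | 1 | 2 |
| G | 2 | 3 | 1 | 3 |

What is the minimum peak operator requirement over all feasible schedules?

Early-start (A@1, B@1, C@1, D@1, E@1, F@1, G@1) gives peak 17: h1:17  h2:14  h3:11  h4:0.
Shift G→2.
Schedule A@1, B@1, C@1, D@1, E@1, F@1, G@2: h1:14  h2:14  h3:14  h4:0 — peak 14.

14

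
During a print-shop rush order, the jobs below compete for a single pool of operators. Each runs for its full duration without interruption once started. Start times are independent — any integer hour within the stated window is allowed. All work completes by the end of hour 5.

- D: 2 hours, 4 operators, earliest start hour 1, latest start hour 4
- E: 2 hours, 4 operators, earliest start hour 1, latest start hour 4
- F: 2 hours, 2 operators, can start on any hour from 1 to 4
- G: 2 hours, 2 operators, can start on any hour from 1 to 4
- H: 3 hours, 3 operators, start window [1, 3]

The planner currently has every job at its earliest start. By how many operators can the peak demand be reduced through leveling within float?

Early-start peak: h1:15  h2:15  h3:3  h4:0  h5:0 ⇒ 15.
Leveled (D@1, E@1, F@3, G@3, H@3): h1:8  h2:8  h3:7  h4:7  h5:3 ⇒ 8.
Reduction 15 − 8 = 7.

7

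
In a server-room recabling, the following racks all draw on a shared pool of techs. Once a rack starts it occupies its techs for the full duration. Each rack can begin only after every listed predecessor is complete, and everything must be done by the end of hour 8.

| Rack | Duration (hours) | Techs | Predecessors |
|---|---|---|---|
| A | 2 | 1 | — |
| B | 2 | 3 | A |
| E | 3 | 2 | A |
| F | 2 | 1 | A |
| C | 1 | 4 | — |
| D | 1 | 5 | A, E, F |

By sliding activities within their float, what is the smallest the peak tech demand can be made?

5

Early-start (A@1, B@3, E@3, F@3, C@1, D@6) gives peak 6: h1:5  h2:1  h3:6  h4:6  h5:2  h6:5  h7:0  h8:0.
Shift F→5, D→7.
Schedule A@1, B@3, E@3, F@5, C@1, D@7: h1:5  h2:1  h3:5  h4:5  h5:3  h6:1  h7:5  h8:0 — peak 5.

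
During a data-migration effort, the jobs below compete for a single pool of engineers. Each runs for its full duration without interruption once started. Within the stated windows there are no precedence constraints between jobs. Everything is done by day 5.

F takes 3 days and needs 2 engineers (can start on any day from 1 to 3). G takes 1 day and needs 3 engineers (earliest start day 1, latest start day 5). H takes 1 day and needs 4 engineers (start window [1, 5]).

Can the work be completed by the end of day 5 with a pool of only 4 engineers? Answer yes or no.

yes

Schedule F@1, G@4, H@5: d1:2  d2:2  d3:2  d4:3  d5:4 — peak 4 ≤ 4.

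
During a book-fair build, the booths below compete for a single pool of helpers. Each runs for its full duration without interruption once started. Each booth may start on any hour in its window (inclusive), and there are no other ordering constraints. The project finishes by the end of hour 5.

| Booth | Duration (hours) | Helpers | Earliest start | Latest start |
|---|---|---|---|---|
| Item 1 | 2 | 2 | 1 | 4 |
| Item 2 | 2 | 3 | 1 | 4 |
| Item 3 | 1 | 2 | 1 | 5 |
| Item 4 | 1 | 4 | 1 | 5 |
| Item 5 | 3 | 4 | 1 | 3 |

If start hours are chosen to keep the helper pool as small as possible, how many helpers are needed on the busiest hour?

7

Early-start (Item 1@1, Item 2@1, Item 3@1, Item 4@1, Item 5@1) gives peak 15: h1:15  h2:9  h3:4  h4:0  h5:0.
Shift Item 2→2, Item 3→2, Item 5→3.
Schedule Item 1@1, Item 2@2, Item 3@2, Item 4@1, Item 5@3: h1:6  h2:7  h3:7  h4:4  h5:4 — peak 7.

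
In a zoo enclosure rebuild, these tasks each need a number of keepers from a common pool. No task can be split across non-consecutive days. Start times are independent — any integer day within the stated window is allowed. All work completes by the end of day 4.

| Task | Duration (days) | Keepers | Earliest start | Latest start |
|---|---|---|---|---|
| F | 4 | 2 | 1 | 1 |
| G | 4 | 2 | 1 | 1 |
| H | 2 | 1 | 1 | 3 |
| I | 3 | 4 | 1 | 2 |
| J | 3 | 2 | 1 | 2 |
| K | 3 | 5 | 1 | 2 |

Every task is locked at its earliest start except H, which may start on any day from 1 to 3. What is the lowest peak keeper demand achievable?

16

H@1: d1:16  d2:16  d3:15  d4:4 → peak 16
H@2: d1:15  d2:16  d3:16  d4:4 → peak 16
H@3: d1:15  d2:15  d3:16  d4:5 → peak 16
Best is H@1, peak 16.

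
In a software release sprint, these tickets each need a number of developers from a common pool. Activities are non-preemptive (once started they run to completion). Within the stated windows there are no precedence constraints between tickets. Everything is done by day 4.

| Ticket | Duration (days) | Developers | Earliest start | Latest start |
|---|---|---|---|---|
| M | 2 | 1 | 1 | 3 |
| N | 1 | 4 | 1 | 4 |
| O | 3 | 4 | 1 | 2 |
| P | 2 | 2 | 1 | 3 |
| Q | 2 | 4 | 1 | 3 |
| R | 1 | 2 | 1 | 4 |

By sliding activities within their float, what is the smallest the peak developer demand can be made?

Early-start (M@1, N@1, O@1, P@1, Q@1, R@1) gives peak 17: d1:17  d2:11  d3:4  d4:0.
Shift O→2, Q→3.
Schedule M@1, N@1, O@2, P@1, Q@3, R@1: d1:9  d2:7  d3:8  d4:8 — peak 9.

9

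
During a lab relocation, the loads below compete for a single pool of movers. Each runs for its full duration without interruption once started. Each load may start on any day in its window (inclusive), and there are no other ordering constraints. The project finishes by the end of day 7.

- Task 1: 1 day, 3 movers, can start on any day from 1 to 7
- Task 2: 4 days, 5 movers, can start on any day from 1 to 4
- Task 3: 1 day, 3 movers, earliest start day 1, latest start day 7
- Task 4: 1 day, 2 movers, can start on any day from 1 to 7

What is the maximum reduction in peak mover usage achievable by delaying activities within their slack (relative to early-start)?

Early-start peak: d1:13  d2:5  d3:5  d4:5  d5:0  d6:0  d7:0 ⇒ 13.
Leveled (Task 1@1, Task 2@2, Task 3@6, Task 4@1): d1:5  d2:5  d3:5  d4:5  d5:5  d6:3  d7:0 ⇒ 5.
Reduction 13 − 5 = 8.

8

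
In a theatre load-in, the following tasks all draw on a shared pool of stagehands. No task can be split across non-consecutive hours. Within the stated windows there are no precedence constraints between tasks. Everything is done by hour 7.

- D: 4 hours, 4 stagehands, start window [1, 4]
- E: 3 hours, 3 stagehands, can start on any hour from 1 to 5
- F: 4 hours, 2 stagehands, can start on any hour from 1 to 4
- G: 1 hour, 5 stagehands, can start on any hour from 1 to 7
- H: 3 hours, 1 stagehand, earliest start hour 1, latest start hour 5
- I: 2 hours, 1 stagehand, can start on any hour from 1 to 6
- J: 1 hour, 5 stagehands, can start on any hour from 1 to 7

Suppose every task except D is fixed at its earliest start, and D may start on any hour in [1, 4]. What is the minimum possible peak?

D@1: h1:21  h2:11  h3:10  h4:6  h5:0  h6:0  h7:0 → peak 21
D@2: h1:17  h2:11  h3:10  h4:6  h5:4  h6:0  h7:0 → peak 17
D@3: h1:17  h2:7  h3:10  h4:6  h5:4  h6:4  h7:0 → peak 17
D@4: h1:17  h2:7  h3:6  h4:6  h5:4  h6:4  h7:4 → peak 17
Best is D@2, peak 17.

17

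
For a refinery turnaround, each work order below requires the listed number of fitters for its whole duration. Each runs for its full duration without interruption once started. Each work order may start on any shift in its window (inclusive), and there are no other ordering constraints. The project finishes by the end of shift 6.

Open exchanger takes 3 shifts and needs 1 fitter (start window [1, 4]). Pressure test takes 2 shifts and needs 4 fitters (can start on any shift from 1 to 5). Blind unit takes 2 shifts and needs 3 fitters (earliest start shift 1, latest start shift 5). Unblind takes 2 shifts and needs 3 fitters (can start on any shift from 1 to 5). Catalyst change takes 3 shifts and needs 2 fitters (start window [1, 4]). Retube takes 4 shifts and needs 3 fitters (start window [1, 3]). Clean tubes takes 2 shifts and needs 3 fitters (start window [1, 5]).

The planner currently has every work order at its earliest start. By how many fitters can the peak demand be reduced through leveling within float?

11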